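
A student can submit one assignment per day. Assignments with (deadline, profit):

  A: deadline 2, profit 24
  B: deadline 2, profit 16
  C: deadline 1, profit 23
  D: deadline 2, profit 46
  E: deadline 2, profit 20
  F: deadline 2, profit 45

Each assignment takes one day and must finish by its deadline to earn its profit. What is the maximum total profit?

Sort by profit descending; place each in the latest free slot ≤ its deadline.
By profit: D(d2,46), F(d2,45), A(d2,24), C(d1,23), E(d2,20), B(d2,16)
D→slot 2; F→slot 1; A skipped; C skipped; E skipped; B skipped.
Profit = 45 + 46 = 91

91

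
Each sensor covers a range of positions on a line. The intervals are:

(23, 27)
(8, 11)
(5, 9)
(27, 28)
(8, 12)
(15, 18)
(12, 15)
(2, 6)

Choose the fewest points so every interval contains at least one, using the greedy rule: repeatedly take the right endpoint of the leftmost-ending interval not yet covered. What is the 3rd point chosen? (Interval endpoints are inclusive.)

15

Sort by right endpoint; whenever an interval is uncovered, place a point at its right end.
By right end: [2,6]  [5,9]  [8,11]  [8,12]  [12,15]  [15,18]  [23,27]  [27,28]
[2,6] uncovered → point at 6; [8,11] uncovered → point at 11; [12,15] uncovered → point at 15; [23,27] uncovered → point at 27.
Points: 6, 11, 15, 27 (4 total).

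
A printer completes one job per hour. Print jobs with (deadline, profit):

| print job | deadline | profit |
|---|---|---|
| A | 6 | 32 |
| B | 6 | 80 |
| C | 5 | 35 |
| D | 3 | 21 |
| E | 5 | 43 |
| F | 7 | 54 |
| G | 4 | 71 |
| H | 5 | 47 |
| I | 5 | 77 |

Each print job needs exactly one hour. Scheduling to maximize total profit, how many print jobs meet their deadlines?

7

By profit: B(d6,80), I(d5,77), G(d4,71), F(d7,54), H(d5,47), E(d5,43), C(d5,35), A(d6,32), D(d3,21)
B→slot 6; I→slot 5; G→slot 4; F→slot 7; H→slot 3; E→slot 2; C→slot 1; A skipped; D skipped.
7 of 9 scheduled.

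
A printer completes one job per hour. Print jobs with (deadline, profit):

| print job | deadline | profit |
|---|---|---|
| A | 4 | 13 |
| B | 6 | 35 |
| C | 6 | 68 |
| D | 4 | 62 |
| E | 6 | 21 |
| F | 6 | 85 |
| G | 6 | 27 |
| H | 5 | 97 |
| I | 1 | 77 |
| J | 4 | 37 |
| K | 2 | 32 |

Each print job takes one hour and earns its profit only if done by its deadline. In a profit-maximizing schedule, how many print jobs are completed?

6

By profit: H(d5,97), F(d6,85), I(d1,77), C(d6,68), D(d4,62), J(d4,37), B(d6,35), K(d2,32), G(d6,27), E(d6,21), A(d4,13)
H→slot 5; F→slot 6; I→slot 1; C→slot 4; D→slot 3; J→slot 2; B skipped; K skipped; G skipped; E skipped; A skipped.
6 of 11 scheduled.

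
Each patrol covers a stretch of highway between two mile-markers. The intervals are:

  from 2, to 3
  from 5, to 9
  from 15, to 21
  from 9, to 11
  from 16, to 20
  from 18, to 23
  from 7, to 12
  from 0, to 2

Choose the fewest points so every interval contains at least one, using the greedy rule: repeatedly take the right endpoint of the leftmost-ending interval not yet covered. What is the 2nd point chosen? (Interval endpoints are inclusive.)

By right end: [0,2]  [2,3]  [5,9]  [9,11]  [7,12]  [16,20]  [15,21]  [18,23]
[0,2] uncovered → point at 2; [5,9] uncovered → point at 9; [16,20] uncovered → point at 20.
Points: 2, 9, 20 (3 total).

9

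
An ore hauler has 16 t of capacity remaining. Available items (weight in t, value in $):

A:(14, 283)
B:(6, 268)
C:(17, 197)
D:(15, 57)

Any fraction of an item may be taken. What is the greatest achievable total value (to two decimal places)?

470.14

Ratios (sorted): B 44.67, A 20.21, C 11.59, D 3.80
take B (6 @ 268); take 10/14 of A → 202.14. Capacity used 16/16.
Total value = 470.14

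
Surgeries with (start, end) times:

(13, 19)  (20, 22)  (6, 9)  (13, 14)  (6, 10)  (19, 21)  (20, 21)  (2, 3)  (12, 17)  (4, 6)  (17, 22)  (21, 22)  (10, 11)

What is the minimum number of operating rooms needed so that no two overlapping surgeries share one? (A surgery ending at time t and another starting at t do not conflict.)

4

The answer is the maximum number of intervals overlapping at any instant.
starts: [2, 4, 6, 6, 10, 12, 13, 13, 17, 19, 20, 20, 21]
ends:   [3, 6, 9, 10, 11, 14, 17, 19, 21, 21, 22, 22, 22]
s2→1 e3→0 s4→1 e6→0 s6→1 s6→2 e9→1 e10→0 s10→1 e11→0 s12→1 s13→2 s13→3 e14→2 e17→1 s17→2 e19→1 s19→2 s20→3 s20→4  — peak 4.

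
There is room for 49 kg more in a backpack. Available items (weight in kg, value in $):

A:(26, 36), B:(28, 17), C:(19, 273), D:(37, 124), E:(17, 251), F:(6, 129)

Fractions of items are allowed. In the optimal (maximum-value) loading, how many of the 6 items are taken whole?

3

Greedy by value/weight ratio, highest first.
Order: F (129/6=21.50) > E (251/17=14.76) > C (273/19=14.37) > D (124/37=3.35) > A (36/26=1.38) > B (17/28=0.61)
Fill: take F (6 @ 129) → take E (17 @ 251) → take C (19 @ 273) → take 7/37 of D → 23.46; 49/49 used.
3 item(s) taken whole; one partial (take 7/37 of D).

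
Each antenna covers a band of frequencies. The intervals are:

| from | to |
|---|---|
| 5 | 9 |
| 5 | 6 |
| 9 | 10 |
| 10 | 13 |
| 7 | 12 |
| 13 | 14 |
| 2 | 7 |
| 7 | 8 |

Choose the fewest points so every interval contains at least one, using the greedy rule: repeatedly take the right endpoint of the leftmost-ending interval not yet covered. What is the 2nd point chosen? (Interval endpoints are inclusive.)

8

Sort by right endpoint; whenever an interval is uncovered, place a point at its right end.
By right end: [5,6]  [2,7]  [7,8]  [5,9]  [9,10]  [7,12]  [10,13]  [13,14]
[5,6] uncovered → point at 6; [7,8] uncovered → point at 8; [9,10] uncovered → point at 10; [13,14] uncovered → point at 14.
Points: 6, 8, 10, 14 (4 total).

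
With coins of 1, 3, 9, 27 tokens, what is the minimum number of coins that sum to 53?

7

Use the largest denomination that fits, subtract, and repeat.
53 − 1×27→26 − 2×9→8 − 2×3→2 − 2×1→0
Total coins = 1 + 2 + 2 + 2 = 7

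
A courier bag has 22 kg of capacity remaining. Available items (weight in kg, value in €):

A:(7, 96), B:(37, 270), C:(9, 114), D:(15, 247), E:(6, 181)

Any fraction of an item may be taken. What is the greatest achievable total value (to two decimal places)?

Sort by value per unit weight and fill in that order.
Ratios (sorted): E 30.17, D 16.47, A 13.71, C 12.67, B 7.30
take E (6 @ 181); take D (15 @ 247); take 1/7 of A → 13.71. Capacity used 22/22.
Total value = 441.71

441.71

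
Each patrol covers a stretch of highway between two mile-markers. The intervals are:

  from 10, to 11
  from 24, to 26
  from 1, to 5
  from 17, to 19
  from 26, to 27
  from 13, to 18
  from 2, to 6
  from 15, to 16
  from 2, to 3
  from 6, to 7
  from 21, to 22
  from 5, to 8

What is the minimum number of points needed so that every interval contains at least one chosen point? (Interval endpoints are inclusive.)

Process intervals by earliest right end; each time one isn't hit yet, stab at its right endpoint.
By right end: [2,3]  [1,5]  [2,6]  [6,7]  [5,8]  [10,11]  [15,16]  [13,18]  [17,19]  [21,22]  [24,26]  [26,27]
[2,3] uncovered → point at 3; [6,7] uncovered → point at 7; [10,11] uncovered → point at 11; [15,16] uncovered → point at 16; [17,19] uncovered → point at 19; [21,22] uncovered → point at 22; [24,26] uncovered → point at 26.
Points: 3, 7, 11, 16, 19, 22, 26 (7 total).

7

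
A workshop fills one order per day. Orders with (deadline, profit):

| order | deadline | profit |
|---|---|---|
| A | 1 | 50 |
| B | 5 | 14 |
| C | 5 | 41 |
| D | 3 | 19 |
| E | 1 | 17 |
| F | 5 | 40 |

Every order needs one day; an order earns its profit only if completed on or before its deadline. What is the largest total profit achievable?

Profit order: A=50 C=41 F=40 D=19 E=17 B=14
Assign: A→slot 1, C→slot 5, F→slot 4, D→slot 3, E skipped, B→slot 2.
Slots: [1:A] [2:B] [3:D] [4:F] [5:C]
Profit = 50 + 14 + 19 + 40 + 41 = 164

164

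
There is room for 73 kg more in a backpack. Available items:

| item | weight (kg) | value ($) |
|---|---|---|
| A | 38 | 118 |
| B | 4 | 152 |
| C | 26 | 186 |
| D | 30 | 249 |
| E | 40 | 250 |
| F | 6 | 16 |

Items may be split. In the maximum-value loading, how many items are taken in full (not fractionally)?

3

Sort by value per unit weight and fill in that order.
Ratios (sorted): B 38.00, D 8.30, C 7.15, E 6.25, A 3.11, F 2.67
take B (4 @ 152); take D (30 @ 249); take C (26 @ 186); take 13/40 of E → 81.25. Capacity used 73/73.
3 item(s) taken whole; one partial (take 13/40 of E).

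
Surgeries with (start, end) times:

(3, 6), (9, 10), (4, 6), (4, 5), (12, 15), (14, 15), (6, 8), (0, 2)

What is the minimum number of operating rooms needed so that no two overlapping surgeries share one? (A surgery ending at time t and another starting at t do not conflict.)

The answer is the maximum number of intervals overlapping at any instant.
Events (time:±→running): 0:+→1 2:-→0 3:+→1 4:+→2 4:+→3 … peak 3.

3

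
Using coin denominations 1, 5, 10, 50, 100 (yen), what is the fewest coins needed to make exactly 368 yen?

9

368 − 3×100→68 − 1×50→18 − 1×10→8 − 1×5→3 − 3×1→0
Total coins = 3 + 1 + 1 + 1 + 3 = 9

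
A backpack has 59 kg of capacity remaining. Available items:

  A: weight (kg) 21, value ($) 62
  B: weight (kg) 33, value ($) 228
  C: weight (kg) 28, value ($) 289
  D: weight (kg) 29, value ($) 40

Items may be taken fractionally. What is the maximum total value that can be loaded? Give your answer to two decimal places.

503.18

Order: C (289/28=10.32) > B (228/33=6.91) > A (62/21=2.95) > D (40/29=1.38)
Fill: take C (28 @ 289) → take 31/33 of B → 214.18; 59/59 used.
Total value = 503.18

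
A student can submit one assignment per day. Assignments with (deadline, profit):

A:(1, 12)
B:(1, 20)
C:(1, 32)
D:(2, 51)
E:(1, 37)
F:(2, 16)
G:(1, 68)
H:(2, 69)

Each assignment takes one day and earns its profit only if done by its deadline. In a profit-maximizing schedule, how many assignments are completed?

2

Take jobs in profit order; each goes to the latest open slot no later than its deadline.
Profit order: H=69 G=68 D=51 E=37 C=32 B=20 F=16 A=12
Assign: H→slot 2, G→slot 1, D skipped, E skipped, C skipped, B skipped, F skipped, A skipped.
Slots: [1:G] [2:H]
2 of 8 scheduled.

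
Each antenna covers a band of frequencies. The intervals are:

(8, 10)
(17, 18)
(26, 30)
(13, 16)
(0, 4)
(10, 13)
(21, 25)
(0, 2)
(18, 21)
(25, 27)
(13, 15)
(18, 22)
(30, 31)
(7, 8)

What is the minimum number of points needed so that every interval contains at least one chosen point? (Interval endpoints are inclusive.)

Process intervals by earliest right end; each time one isn't hit yet, stab at its right endpoint.
By right end: [0,2]  [0,4]  [7,8]  [8,10]  [10,13]  [13,15]  [13,16]  [17,18]  [18,21]  [18,22]  [21,25]  [25,27]  [26,30]  [30,31]
[0,2] uncovered → point at 2; [7,8] uncovered → point at 8; [10,13] uncovered → point at 13; [17,18] uncovered → point at 18; [21,25] uncovered → point at 25; [26,30] uncovered → point at 30.
Points: 2, 8, 13, 18, 25, 30 (6 total).

6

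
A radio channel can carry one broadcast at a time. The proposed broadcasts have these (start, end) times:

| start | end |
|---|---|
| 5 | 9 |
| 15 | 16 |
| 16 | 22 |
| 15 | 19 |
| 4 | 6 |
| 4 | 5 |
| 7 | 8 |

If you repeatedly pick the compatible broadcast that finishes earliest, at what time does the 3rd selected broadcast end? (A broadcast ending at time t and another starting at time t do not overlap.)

By end time: (4,5), (4,6), (7,8), (5,9), (15,16), (15,19), (16,22).
Pick (4,5); next start ≥ 5 → (7,8); next start ≥ 8 → (15,16); next start ≥ 16 → (16,22).
Selected: (4,5) (7,8) (15,16) (16,22)

16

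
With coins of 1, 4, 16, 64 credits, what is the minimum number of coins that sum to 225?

225 = 3×64 + 2×16 + 1×1
Total coins = 3 + 2 + 1 = 6

6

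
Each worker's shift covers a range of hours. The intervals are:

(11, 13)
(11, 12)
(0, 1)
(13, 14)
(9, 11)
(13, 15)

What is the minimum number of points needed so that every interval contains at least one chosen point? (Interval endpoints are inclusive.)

3

Process intervals by earliest right end; each time one isn't hit yet, stab at its right endpoint.
Sorted: [0,1] [9,11] [11,12] [11,13] [13,14] [13,15]
{[0,1]} hit by 1; {[9,11],[11,12],[11,13]} hit by 11; {[13,14],[13,15]} hit by 14.
Points: 1, 11, 14 (3 total).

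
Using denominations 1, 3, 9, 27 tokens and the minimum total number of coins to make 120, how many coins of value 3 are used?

120 = 4×27 + 1×9 + 1×3
Count of 3: 1

1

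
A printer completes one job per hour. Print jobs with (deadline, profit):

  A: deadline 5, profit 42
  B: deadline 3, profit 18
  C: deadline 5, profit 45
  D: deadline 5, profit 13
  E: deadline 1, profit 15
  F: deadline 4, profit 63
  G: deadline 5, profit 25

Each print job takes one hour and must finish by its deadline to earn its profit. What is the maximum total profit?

193

Sort by profit descending; place each in the latest free slot ≤ its deadline.
Profit order: F=63 C=45 A=42 G=25 B=18 E=15 D=13
Assign: F→slot 4, C→slot 5, A→slot 3, G→slot 2, B→slot 1, E skipped, D skipped.
Slots: [1:B] [2:G] [3:A] [4:F] [5:C]
Profit = 18 + 25 + 42 + 63 + 45 = 193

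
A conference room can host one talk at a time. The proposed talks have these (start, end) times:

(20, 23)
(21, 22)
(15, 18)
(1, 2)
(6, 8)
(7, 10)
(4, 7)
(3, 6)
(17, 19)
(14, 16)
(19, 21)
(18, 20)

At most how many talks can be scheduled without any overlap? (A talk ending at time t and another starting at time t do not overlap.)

7

Greedy by earliest finish: after sorting by end time, pick each interval compatible with the last pick.
Sorted by end: (1,2)  (3,6)  (4,7)  (6,8)  (7,10)  (14,16)  (15,18)  (17,19)  (18,20)  (19,21)  (21,22)  (20,23)
take (1,2); take (3,6); take (6,8); skip (7,10); take (14,16); take (17,19); skip (18,20); take (19,21); take (21,22).
Selected 7 talks.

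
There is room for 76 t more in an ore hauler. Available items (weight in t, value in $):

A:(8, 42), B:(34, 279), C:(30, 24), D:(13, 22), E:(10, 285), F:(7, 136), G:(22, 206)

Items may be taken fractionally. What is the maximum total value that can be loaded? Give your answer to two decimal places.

921.75

Ratios (sorted): E 28.50, F 19.43, G 9.36, B 8.21, A 5.25, D 1.69, C 0.80
take E (10 @ 285); take F (7 @ 136); take G (22 @ 206); take B (34 @ 279); take 3/8 of A → 15.75. Capacity used 76/76.
Total value = 921.75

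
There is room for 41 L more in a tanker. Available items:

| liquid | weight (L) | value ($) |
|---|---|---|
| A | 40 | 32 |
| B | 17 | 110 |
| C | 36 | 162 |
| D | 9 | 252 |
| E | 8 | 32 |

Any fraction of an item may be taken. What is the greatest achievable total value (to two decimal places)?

Ratios (sorted): D 28.00, B 6.47, C 4.50, E 4.00, A 0.80
take D (9 @ 252); take B (17 @ 110); take 15/36 of C → 67.50. Capacity used 41/41.
Total value = 429.50

429.50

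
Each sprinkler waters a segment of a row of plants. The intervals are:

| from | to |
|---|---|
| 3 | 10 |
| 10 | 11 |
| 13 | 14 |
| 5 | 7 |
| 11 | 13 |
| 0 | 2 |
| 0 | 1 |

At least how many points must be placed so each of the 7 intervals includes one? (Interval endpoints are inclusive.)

4

By right end: [0,1]  [0,2]  [5,7]  [3,10]  [10,11]  [11,13]  [13,14]
[0,1] uncovered → point at 1; [5,7] uncovered → point at 7; [10,11] uncovered → point at 11; [13,14] uncovered → point at 14.
Points: 1, 7, 11, 14 (4 total).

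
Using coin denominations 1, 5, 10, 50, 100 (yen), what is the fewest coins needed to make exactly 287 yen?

Use the largest denomination that fits, subtract, and repeat.
287 = 2×100 + 1×50 + 3×10 + 1×5 + 2×1
Total coins = 2 + 1 + 3 + 1 + 2 = 9

9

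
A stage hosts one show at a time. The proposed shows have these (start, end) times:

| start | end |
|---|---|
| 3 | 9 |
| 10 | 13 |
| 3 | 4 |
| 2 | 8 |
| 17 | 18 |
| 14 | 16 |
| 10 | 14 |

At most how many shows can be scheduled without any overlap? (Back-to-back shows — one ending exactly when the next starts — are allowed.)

4

Sort by end time and greedily take each interval whose start is ≥ the last chosen end.
Sorted by end: (3,4)  (2,8)  (3,9)  (10,13)  (10,14)  (14,16)  (17,18)
take (3,4); skip (2,8); skip (3,9); take (10,13); take (14,16); take (17,18).
Selected 4 shows.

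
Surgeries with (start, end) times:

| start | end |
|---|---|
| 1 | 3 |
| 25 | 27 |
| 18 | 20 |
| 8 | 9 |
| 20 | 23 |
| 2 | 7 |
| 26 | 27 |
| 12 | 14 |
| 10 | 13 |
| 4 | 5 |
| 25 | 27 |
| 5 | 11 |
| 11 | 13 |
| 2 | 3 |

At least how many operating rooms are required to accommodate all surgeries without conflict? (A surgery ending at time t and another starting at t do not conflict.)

3

The answer is the maximum number of intervals overlapping at any instant.
Events (time:±→running): 1:+→1 2:+→2 2:+→3 … peak 3.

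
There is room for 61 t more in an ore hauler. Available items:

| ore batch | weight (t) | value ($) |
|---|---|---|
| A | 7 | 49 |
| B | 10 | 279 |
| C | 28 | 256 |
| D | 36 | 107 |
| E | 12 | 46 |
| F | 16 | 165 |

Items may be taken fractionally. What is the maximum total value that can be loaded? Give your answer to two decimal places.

Sort by value per unit weight and fill in that order.
Ratios (sorted): B 27.90, F 10.31, C 9.14, A 7.00, E 3.83, D 2.97
take B (10 @ 279); take F (16 @ 165); take C (28 @ 256); take A (7 @ 49). Capacity used 61/61.
Total value = 749.00

749.00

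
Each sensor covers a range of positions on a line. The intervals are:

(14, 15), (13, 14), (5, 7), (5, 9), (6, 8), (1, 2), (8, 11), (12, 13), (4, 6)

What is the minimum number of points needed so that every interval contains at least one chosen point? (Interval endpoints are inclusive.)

5

Sorted: [1,2] [4,6] [5,7] [6,8] [5,9] [8,11] [12,13] [13,14] [14,15]
{[1,2]} hit by 2; {[4,6],[5,7],[6,8],[5,9]} hit by 6; {[8,11]} hit by 11; {[12,13],[13,14]} hit by 13; {[14,15]} hit by 15.
Points: 2, 6, 11, 13, 15 (5 total).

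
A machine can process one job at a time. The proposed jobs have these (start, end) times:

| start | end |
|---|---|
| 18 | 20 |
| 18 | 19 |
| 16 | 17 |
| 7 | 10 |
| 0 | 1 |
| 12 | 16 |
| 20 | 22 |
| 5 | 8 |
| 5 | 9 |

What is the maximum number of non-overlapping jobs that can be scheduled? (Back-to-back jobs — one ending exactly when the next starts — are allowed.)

6

By end time: (0,1), (5,8), (5,9), (7,10), (12,16), (16,17), (18,19), (18,20), (20,22).
Pick (0,1); next start ≥ 1 → (5,8); next start ≥ 8 → (12,16); next start ≥ 16 → (16,17); next start ≥ 17 → (18,19); next start ≥ 19 → (20,22).
Selected 6 jobs.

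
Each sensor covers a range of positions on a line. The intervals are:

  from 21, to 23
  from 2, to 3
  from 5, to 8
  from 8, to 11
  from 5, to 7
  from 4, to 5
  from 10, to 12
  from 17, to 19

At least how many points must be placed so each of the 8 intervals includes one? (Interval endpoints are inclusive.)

5

Process intervals by earliest right end; each time one isn't hit yet, stab at its right endpoint.
Sorted: [2,3] [4,5] [5,7] [5,8] [8,11] [10,12] [17,19] [21,23]
{[2,3]} hit by 3; {[4,5],[5,7],[5,8]} hit by 5; {[8,11],[10,12]} hit by 11; {[17,19]} hit by 19; {[21,23]} hit by 23.
Points: 3, 5, 11, 19, 23 (5 total).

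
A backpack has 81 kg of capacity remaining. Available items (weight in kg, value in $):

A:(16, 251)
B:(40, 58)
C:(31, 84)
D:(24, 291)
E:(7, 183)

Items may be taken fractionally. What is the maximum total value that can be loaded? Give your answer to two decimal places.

Sort by value per unit weight and fill in that order.
Ratios (sorted): E 26.14, A 15.69, D 12.12, C 2.71, B 1.45
take E (7 @ 183); take A (16 @ 251); take D (24 @ 291); take C (31 @ 84); take 3/40 of B → 4.35. Capacity used 81/81.
Total value = 813.35

813.35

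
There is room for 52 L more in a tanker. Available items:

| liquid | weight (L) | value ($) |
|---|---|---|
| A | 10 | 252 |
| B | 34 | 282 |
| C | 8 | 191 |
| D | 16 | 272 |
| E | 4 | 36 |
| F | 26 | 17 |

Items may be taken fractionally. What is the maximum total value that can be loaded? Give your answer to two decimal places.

867.12

Ratios (sorted): A 25.20, C 23.88, D 17.00, E 9.00, B 8.29, F 0.65
take A (10 @ 252); take C (8 @ 191); take D (16 @ 272); take E (4 @ 36); take 14/34 of B → 116.12. Capacity used 52/52.
Total value = 867.12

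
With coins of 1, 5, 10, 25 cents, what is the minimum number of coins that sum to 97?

7

Use the largest denomination that fits, subtract, and repeat.
97 − 3×25→22 − 2×10→2 − 2×1→0
Total coins = 3 + 2 + 2 = 7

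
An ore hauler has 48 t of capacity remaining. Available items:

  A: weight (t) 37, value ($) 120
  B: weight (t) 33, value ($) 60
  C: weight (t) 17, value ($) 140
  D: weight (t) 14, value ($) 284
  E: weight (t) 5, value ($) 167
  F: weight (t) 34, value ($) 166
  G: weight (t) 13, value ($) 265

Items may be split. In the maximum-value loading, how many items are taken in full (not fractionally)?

Ratios (sorted): E 33.40, G 20.38, D 20.29, C 8.24, F 4.88, A 3.24, B 1.82
take E (5 @ 167); take G (13 @ 265); take D (14 @ 284); take 16/17 of C → 131.76. Capacity used 48/48.
3 item(s) taken whole; one partial (take 16/17 of C).

3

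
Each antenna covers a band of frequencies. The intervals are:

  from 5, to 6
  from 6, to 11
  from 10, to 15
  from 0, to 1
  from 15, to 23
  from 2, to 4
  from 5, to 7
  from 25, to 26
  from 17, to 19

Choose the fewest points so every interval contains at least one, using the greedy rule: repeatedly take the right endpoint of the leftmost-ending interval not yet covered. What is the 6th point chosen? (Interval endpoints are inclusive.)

26

By right end: [0,1]  [2,4]  [5,6]  [5,7]  [6,11]  [10,15]  [17,19]  [15,23]  [25,26]
[0,1] uncovered → point at 1; [2,4] uncovered → point at 4; [5,6] uncovered → point at 6; [10,15] uncovered → point at 15; [17,19] uncovered → point at 19; [25,26] uncovered → point at 26.
Points: 1, 4, 6, 15, 19, 26 (6 total).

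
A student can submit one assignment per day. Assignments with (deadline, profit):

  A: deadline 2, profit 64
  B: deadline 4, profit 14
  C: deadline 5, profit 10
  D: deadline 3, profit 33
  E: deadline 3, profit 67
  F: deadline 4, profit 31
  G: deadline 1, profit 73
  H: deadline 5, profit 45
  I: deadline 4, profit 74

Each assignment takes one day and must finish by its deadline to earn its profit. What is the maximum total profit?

Sort by profit descending; place each in the latest free slot ≤ its deadline.
By profit: I(d4,74), G(d1,73), E(d3,67), A(d2,64), H(d5,45), D(d3,33), F(d4,31), B(d4,14), C(d5,10)
I→slot 4; G→slot 1; E→slot 3; A→slot 2; H→slot 5; D skipped; F skipped; B skipped; C skipped.
Profit = 73 + 64 + 67 + 74 + 45 = 323

323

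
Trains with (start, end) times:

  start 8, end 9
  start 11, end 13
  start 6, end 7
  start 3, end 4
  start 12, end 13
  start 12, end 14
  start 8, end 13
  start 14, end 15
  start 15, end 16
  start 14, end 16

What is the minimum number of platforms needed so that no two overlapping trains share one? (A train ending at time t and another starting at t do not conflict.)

The answer is the maximum number of intervals overlapping at any instant.
Events (time:±→running): 3:+→1 4:-→0 6:+→1 7:-→0 8:+→1 8:+→2 9:-→1 11:+→2 12:+→3 12:+→4 … peak 4.

4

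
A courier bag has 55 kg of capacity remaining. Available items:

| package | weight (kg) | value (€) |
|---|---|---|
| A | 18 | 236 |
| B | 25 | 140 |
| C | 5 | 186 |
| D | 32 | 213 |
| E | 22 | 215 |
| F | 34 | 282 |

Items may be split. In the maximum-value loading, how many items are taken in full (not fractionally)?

3

Greedy by value/weight ratio, highest first.
Ratios (sorted): C 37.20, A 13.11, E 9.77, F 8.29, D 6.66, B 5.60
take C (5 @ 186); take A (18 @ 236); take E (22 @ 215); take 10/34 of F → 82.94. Capacity used 55/55.
3 item(s) taken whole; one partial (take 10/34 of F).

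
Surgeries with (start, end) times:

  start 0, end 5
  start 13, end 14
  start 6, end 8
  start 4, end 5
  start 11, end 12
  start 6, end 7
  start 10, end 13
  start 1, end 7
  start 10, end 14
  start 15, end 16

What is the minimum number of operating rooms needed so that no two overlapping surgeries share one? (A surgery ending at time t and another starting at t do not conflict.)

Events (time:±→running): 0:+→1 1:+→2 4:+→3 … peak 3.

3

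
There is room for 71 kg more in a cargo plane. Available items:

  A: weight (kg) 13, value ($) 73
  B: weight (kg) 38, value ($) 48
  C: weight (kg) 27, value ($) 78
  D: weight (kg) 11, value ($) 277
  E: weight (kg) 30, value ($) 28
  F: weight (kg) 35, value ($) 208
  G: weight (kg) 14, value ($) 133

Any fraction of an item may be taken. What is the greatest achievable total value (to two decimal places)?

679.77

Order: D (277/11=25.18) > G (133/14=9.50) > F (208/35=5.94) > A (73/13=5.62) > C (78/27=2.89) > B (48/38=1.26) > E (28/30=0.93)
Fill: take D (11 @ 277) → take G (14 @ 133) → take F (35 @ 208) → take 11/13 of A → 61.77; 71/71 used.
Total value = 679.77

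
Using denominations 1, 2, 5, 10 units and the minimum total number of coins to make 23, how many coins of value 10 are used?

2

23 = 2×10 + 1×2 + 1×1
Count of 10: 2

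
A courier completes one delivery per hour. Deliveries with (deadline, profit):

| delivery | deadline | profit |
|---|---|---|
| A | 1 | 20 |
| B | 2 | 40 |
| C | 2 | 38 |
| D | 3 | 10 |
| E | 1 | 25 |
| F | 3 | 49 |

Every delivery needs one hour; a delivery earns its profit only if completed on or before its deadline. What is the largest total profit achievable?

127

By profit: F(d3,49), B(d2,40), C(d2,38), E(d1,25), A(d1,20), D(d3,10)
F→slot 3; B→slot 2; C→slot 1; E skipped; A skipped; D skipped.
Profit = 38 + 40 + 49 = 127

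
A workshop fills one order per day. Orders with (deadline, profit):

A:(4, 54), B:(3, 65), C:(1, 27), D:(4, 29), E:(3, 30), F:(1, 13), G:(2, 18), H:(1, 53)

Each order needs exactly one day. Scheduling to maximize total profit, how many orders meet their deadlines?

Profit order: B=65 A=54 H=53 E=30 D=29 C=27 G=18 F=13
Assign: B→slot 3, A→slot 4, H→slot 1, E→slot 2, D skipped, C skipped, G skipped, F skipped.
Slots: [1:H] [2:E] [3:B] [4:A]
4 of 8 scheduled.

4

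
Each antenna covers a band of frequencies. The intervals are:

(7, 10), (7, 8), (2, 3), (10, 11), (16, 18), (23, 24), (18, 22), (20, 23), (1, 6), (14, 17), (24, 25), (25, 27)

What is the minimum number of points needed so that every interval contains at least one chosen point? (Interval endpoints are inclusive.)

7

Sort by right endpoint; whenever an interval is uncovered, place a point at its right end.
Sorted: [2,3] [1,6] [7,8] [7,10] [10,11] [14,17] [16,18] [18,22] [20,23] [23,24] [24,25] [25,27]
{[2,3],[1,6]} hit by 3; {[7,8],[7,10]} hit by 8; {[10,11]} hit by 11; {[14,17],[16,18]} hit by 17; {[18,22],[20,23]} hit by 22; {[23,24],[24,25]} hit by 24; {[25,27]} hit by 27.
Points: 3, 8, 11, 17, 22, 24, 27 (7 total).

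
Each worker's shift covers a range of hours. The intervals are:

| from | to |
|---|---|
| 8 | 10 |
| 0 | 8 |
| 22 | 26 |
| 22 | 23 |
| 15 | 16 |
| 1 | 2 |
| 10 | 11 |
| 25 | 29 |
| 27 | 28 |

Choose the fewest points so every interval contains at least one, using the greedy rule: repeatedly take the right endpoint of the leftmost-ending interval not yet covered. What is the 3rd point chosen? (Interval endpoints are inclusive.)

16

Sorted: [1,2] [0,8] [8,10] [10,11] [15,16] [22,23] [22,26] [27,28] [25,29]
{[1,2],[0,8]} hit by 2; {[8,10],[10,11]} hit by 10; {[15,16]} hit by 16; {[22,23],[22,26]} hit by 23; {[27,28],[25,29]} hit by 28.
Points: 2, 10, 16, 23, 28 (5 total).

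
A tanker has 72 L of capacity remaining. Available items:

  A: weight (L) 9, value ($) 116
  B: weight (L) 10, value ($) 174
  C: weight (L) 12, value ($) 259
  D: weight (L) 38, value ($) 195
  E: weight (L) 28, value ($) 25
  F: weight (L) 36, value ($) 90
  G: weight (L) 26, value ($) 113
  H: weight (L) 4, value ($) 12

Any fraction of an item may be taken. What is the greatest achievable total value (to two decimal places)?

Sort by value per unit weight and fill in that order.
Ratios (sorted): C 21.58, B 17.40, A 12.89, D 5.13, G 4.35, H 3.00, F 2.50, E 0.89
take C (12 @ 259); take B (10 @ 174); take A (9 @ 116); take D (38 @ 195); take 3/26 of G → 13.04. Capacity used 72/72.
Total value = 757.04

757.04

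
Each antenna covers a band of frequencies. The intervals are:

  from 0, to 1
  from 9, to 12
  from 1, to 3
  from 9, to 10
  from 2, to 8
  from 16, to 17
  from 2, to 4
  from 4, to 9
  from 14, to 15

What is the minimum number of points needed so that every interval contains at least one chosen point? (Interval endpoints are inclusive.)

5

Sort by right endpoint; whenever an interval is uncovered, place a point at its right end.
Sorted: [0,1] [1,3] [2,4] [2,8] [4,9] [9,10] [9,12] [14,15] [16,17]
{[0,1],[1,3]} hit by 1; {[2,4],[2,8],[4,9]} hit by 4; {[9,10],[9,12]} hit by 10; {[14,15]} hit by 15; {[16,17]} hit by 17.
Points: 1, 4, 10, 15, 17 (5 total).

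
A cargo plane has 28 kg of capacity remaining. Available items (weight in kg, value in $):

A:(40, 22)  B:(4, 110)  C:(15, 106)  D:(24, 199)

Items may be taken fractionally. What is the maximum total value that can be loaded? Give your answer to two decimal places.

Ratios (sorted): B 27.50, D 8.29, C 7.07, A 0.55
take B (4 @ 110); take D (24 @ 199). Capacity used 28/28.
Total value = 309.00

309.00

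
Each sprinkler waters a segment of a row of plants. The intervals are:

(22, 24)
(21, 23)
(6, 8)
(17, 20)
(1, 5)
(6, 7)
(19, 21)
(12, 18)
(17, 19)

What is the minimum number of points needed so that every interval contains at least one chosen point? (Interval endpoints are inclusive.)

5

Sort by right endpoint; whenever an interval is uncovered, place a point at its right end.
By right end: [1,5]  [6,7]  [6,8]  [12,18]  [17,19]  [17,20]  [19,21]  [21,23]  [22,24]
[1,5] uncovered → point at 5; [6,7] uncovered → point at 7; [12,18] uncovered → point at 18; [19,21] uncovered → point at 21; [22,24] uncovered → point at 24.
Points: 5, 7, 18, 21, 24 (5 total).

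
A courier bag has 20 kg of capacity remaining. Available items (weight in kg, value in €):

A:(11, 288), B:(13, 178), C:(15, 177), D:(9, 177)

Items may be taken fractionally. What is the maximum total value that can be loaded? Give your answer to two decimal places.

465.00

Sort by value per unit weight and fill in that order.
Order: A (288/11=26.18) > D (177/9=19.67) > B (178/13=13.69) > C (177/15=11.80)
Fill: take A (11 @ 288) → take D (9 @ 177); 20/20 used.
Total value = 465.00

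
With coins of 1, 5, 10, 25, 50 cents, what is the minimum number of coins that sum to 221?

221 − 4×50→21 − 2×10→1 − 1×1→0
Total coins = 4 + 2 + 1 = 7

7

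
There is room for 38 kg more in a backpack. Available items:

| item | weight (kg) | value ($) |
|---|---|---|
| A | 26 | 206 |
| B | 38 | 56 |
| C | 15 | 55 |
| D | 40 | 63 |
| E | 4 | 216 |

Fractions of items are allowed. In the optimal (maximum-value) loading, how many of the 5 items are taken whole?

Order: E (216/4=54.00) > A (206/26=7.92) > C (55/15=3.67) > D (63/40=1.57) > B (56/38=1.47)
Fill: take E (4 @ 216) → take A (26 @ 206) → take 8/15 of C → 29.33; 38/38 used.
2 item(s) taken whole; one partial (take 8/15 of C).

2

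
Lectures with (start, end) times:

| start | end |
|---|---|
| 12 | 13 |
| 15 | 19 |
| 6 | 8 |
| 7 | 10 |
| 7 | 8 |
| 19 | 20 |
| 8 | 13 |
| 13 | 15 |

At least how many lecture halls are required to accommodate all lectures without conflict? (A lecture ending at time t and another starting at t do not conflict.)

3

Count concurrent intervals with a sweep; the peak is the room count.
Events (time:±→running): 6:+→1 7:+→2 7:+→3 … peak 3.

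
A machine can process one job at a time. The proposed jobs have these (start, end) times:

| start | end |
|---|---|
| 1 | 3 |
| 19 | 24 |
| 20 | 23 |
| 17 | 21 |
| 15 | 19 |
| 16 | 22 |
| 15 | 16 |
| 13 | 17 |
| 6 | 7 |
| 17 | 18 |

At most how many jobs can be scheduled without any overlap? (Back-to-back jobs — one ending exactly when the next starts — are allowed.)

Greedy by earliest finish: after sorting by end time, pick each interval compatible with the last pick.
Sorted by end: (1,3)  (6,7)  (15,16)  (13,17)  (17,18)  (15,19)  (17,21)  (16,22)  (20,23)  (19,24)
take (1,3); take (6,7); take (15,16); take (17,18); skip (15,19); take (20,23).
Selected 5 jobs.

5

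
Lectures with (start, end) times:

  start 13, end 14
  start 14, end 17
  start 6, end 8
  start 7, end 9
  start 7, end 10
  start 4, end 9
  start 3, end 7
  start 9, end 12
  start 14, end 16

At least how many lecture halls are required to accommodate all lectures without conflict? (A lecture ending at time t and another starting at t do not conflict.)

4

starts: [3, 4, 6, 7, 7, 9, 13, 14, 14]
ends:   [7, 8, 9, 9, 10, 12, 14, 16, 17]
s3→1 s4→2 s6→3 e7→2 s7→3 s7→4  — peak 4.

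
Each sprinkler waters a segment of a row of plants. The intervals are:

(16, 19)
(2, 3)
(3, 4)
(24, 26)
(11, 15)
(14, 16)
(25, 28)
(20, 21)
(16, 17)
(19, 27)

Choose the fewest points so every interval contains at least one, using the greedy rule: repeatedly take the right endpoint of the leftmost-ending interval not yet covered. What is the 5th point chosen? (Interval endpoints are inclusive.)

26

Process intervals by earliest right end; each time one isn't hit yet, stab at its right endpoint.
By right end: [2,3]  [3,4]  [11,15]  [14,16]  [16,17]  [16,19]  [20,21]  [24,26]  [19,27]  [25,28]
[2,3] uncovered → point at 3; [11,15] uncovered → point at 15; [16,17] uncovered → point at 17; [20,21] uncovered → point at 21; [24,26] uncovered → point at 26.
Points: 3, 15, 17, 21, 26 (5 total).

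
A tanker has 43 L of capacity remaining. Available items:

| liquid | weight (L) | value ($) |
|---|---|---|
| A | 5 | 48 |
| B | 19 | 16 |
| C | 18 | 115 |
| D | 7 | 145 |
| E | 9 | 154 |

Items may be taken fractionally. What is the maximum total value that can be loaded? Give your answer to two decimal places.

Sort by value per unit weight and fill in that order.
Order: D (145/7=20.71) > E (154/9=17.11) > A (48/5=9.60) > C (115/18=6.39) > B (16/19=0.84)
Fill: take D (7 @ 145) → take E (9 @ 154) → take A (5 @ 48) → take C (18 @ 115) → take 4/19 of B → 3.37; 43/43 used.
Total value = 465.37

465.37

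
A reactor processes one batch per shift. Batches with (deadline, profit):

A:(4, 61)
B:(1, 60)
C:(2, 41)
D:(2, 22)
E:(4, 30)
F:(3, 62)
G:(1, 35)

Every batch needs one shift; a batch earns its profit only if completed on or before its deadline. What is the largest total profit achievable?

224

Sort by profit descending; place each in the latest free slot ≤ its deadline.
By profit: F(d3,62), A(d4,61), B(d1,60), C(d2,41), G(d1,35), E(d4,30), D(d2,22)
F→slot 3; A→slot 4; B→slot 1; C→slot 2; G skipped; E skipped; D skipped.
Profit = 60 + 41 + 62 + 61 = 224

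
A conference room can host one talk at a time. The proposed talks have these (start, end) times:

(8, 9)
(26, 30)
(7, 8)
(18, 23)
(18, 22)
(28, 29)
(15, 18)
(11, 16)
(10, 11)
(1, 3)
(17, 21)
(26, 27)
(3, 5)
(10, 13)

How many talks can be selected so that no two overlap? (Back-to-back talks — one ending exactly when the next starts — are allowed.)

9

Order by finish time; keep every interval that doesn't clash with the previous kept one.
Sorted by end: (1,3)  (3,5)  (7,8)  (8,9)  (10,11)  (10,13)  (11,16)  (15,18)  (17,21)  (18,22)  (18,23)  (26,27)  (28,29)  (26,30)
take (1,3); take (3,5); take (7,8); take (8,9); take (10,11); take (11,16); take (17,21); take (26,27); take (28,29).
Selected 9 talks.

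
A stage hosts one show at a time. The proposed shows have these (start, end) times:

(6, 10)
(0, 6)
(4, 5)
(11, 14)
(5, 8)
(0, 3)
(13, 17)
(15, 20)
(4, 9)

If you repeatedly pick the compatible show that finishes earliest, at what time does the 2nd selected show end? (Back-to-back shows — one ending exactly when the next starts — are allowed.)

5

Order by finish time; keep every interval that doesn't clash with the previous kept one.
By end time: (0,3), (4,5), (0,6), (5,8), (4,9), (6,10), (11,14), (13,17), (15,20).
Pick (0,3); next start ≥ 3 → (4,5); next start ≥ 5 → (5,8); next start ≥ 8 → (11,14); next start ≥ 14 → (15,20).
Selected: (0,3) (4,5) (5,8) (11,14) (15,20)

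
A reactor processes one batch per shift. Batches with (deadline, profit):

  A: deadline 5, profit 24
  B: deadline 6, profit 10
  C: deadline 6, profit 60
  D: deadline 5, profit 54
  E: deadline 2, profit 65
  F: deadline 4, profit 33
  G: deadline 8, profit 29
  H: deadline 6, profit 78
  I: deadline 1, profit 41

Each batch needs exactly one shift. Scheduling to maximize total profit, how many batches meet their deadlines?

7

Sort by profit descending; place each in the latest free slot ≤ its deadline.
By profit: H(d6,78), E(d2,65), C(d6,60), D(d5,54), I(d1,41), F(d4,33), G(d8,29), A(d5,24), B(d6,10)
H→slot 6; E→slot 2; C→slot 5; D→slot 4; I→slot 1; F→slot 3; G→slot 8; A skipped; B skipped.
7 of 9 scheduled.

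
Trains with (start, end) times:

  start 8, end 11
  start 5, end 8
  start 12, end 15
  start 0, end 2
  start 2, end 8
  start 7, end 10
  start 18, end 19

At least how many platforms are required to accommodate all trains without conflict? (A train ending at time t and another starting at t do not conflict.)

3

The answer is the maximum number of intervals overlapping at any instant.
Events (time:±→running): 0:+→1 2:-→0 2:+→1 5:+→2 7:+→3 … peak 3.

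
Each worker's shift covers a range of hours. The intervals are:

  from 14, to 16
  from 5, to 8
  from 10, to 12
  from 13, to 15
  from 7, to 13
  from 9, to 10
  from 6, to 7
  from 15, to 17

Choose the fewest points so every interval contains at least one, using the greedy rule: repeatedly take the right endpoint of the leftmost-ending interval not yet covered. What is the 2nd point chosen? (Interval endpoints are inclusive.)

By right end: [6,7]  [5,8]  [9,10]  [10,12]  [7,13]  [13,15]  [14,16]  [15,17]
[6,7] uncovered → point at 7; [9,10] uncovered → point at 10; [13,15] uncovered → point at 15.
Points: 7, 10, 15 (3 total).

10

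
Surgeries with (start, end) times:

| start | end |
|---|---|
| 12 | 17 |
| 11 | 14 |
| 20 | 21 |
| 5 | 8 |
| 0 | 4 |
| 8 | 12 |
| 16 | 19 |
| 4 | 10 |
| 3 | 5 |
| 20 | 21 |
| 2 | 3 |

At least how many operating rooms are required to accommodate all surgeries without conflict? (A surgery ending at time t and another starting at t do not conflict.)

Count concurrent intervals with a sweep; the peak is the room count.
starts: [0, 2, 3, 4, 5, 8, 11, 12, 16, 20, 20]
ends:   [3, 4, 5, 8, 10, 12, 14, 17, 19, 21, 21]
s0→1 s2→2  — peak 2.

2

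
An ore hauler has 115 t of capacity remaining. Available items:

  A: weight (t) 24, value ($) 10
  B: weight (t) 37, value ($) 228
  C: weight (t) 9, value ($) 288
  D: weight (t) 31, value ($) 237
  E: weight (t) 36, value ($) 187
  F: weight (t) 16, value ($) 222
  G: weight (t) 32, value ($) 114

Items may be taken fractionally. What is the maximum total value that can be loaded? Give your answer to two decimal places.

Greedy by value/weight ratio, highest first.
Ratios (sorted): C 32.00, F 13.88, D 7.65, B 6.16, E 5.19, G 3.56, A 0.42
take C (9 @ 288); take F (16 @ 222); take D (31 @ 237); take B (37 @ 228); take 22/36 of E → 114.28. Capacity used 115/115.
Total value = 1089.28

1089.28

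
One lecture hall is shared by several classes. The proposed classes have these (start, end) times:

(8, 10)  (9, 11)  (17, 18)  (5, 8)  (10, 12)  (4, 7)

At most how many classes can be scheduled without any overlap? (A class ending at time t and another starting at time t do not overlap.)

Greedy by earliest finish: after sorting by end time, pick each interval compatible with the last pick.
By end time: (4,7), (5,8), (8,10), (9,11), (10,12), (17,18).
Pick (4,7); next start ≥ 7 → (8,10); next start ≥ 10 → (10,12); next start ≥ 12 → (17,18).
Selected 4 classes.

4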